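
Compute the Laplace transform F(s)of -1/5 -1/(5*s)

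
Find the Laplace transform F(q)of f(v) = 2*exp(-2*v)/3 2/(3*(q + 2))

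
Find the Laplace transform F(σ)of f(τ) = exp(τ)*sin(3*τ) 3/((σ - 1)^2 + 9)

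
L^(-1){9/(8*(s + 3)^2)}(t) 9*t*exp(-3*t)/8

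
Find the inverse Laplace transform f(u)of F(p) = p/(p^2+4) cos(2 * u)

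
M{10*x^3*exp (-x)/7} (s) 10*gamma (s + 3)/7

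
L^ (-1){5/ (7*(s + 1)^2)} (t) 5*t*exp (-t)/7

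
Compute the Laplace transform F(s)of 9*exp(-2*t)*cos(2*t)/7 9*(s+2)/(7*((s+2)^2+4))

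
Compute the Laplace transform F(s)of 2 2/s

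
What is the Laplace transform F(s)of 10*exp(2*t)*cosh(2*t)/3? 10*(s - 2)/(3*s*(s - 4))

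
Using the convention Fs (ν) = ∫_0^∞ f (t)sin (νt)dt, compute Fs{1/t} pi/2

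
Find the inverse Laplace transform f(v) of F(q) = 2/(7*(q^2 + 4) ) sin(2*v) /7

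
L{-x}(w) -1/w^2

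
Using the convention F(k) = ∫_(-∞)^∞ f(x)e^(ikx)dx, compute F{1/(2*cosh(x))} pi/(2*cosh(pi*k/2))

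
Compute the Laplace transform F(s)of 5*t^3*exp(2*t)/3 10/(s - 2)^4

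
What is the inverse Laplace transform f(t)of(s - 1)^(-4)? t^3*exp(t)/6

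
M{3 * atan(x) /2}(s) -3 * pi * sec(pi * s/2) /(4 * s) 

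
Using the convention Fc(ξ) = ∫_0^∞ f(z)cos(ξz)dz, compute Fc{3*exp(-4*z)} 12/(ξ^2+16)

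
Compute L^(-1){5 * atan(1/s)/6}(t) 5 * sin(t)/(6 * t)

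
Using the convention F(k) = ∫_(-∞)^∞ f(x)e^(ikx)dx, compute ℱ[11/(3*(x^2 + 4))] 11*pi*exp(-2*Abs(k))/6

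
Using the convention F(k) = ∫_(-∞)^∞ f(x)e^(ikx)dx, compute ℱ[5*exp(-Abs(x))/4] 5/(2*(k^2 + 1))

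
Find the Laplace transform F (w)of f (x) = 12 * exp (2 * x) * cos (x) 12 * (w - 2)/ ( (w - 2)^2 + 1)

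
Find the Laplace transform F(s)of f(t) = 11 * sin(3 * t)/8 33/(8 * (s^2 + 9))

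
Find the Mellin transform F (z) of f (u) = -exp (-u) -gamma (z) 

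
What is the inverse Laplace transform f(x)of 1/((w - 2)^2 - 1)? exp(2 * x) * sinh(x)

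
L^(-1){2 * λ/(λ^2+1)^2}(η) η * sin(η)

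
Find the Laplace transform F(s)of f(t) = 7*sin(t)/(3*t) 7*atan(1/s)/3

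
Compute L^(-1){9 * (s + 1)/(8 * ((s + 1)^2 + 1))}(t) 9 * exp(-t) * cos(t)/8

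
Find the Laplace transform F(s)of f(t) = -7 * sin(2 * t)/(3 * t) -7 * atan(2/s)/3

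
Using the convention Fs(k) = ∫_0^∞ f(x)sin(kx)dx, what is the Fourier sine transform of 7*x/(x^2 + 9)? 7*pi*exp(-3*k)/2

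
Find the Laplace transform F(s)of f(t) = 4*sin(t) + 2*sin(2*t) 4/(s^2 + 4) + 4/(s^2 + 1)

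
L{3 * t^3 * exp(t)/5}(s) 18/(5 * (s - 1)^4)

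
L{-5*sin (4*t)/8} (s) -5/ (2*s^2 + 32)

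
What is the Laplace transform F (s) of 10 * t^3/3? 20/s^4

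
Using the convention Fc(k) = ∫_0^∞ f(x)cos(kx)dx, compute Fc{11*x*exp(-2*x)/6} 11*(4 - k^2)/(6*(k^2 + 4)^2)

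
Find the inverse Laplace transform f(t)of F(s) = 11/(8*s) 11/8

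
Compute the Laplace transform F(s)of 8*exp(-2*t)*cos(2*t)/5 8*(s + 2)/(5*((s + 2)^2 + 4))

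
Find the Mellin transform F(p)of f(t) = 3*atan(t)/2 -3*pi*sec(pi*p/2)/(4*p)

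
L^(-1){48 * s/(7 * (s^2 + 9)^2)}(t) 8 * t * sin(3 * t)/7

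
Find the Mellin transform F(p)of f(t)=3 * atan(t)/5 -3 * pi * sec(pi * p/2)/(10 * p)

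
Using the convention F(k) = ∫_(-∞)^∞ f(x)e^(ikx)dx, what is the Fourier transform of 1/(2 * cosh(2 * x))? pi/(4 * cosh(pi * k/4))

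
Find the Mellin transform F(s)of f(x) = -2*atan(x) pi*sec(pi*s/2)/s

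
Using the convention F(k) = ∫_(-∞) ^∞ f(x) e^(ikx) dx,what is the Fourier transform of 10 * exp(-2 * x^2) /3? 5 * sqrt(2) * sqrt(pi) * exp(-k^2/8) /3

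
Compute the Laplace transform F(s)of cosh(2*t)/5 s/(5*(s^2-4))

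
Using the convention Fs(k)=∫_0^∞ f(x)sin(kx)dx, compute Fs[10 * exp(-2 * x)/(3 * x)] 10 * atan(k/2)/3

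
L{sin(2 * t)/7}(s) 2/(7 * (s^2 + 4))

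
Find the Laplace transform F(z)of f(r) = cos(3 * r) z/(z^2 + 9)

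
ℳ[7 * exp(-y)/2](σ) 7 * gamma(σ)/2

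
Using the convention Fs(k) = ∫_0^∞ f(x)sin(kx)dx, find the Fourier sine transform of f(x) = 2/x pi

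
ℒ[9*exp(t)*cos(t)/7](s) 9*(s - 1)/(7*((s - 1)^2 + 1))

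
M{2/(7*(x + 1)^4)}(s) gamma(s)*gamma(4 - s)/21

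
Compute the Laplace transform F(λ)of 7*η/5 7/(5*λ^2)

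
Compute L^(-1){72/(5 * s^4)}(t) 12 * t^3/5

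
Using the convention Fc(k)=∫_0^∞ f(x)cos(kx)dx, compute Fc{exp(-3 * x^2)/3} sqrt(3) * sqrt(pi) * exp(-k^2/12)/18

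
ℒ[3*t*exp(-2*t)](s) 3/(s + 2)^2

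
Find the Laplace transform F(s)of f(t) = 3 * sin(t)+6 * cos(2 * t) 6 * s/(s^2+4)+3/(s^2+1)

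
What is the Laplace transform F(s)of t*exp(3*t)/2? 1/(2*(s - 3)^2)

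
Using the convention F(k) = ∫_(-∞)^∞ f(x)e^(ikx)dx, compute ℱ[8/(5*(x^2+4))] 4*pi*exp(-2*Abs(k))/5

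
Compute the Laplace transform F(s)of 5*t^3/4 15/(2*s^4)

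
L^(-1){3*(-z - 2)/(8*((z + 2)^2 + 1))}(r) -3*exp(-2*r)*cos(r)/8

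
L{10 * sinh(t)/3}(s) 10/(3 * (s^2-1))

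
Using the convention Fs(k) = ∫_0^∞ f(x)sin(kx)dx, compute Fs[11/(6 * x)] 11 * pi/12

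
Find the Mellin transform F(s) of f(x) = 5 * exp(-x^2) 5 * gamma(s/2) /2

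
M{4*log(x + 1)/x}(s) -4*pi*csc(pi*s)/(s - 1)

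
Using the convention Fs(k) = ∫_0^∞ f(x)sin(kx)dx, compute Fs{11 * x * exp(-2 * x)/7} 44 * k/(7 * (k^2 + 4)^2)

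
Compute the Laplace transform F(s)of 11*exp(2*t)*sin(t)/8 11/(8*((s - 2)^2+1))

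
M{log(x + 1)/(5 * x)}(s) -pi * csc(pi * s)/(5 * s - 5)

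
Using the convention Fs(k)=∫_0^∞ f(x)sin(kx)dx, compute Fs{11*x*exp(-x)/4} 11*k/(2*(k^2+1)^2)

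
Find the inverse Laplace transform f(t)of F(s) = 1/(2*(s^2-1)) sinh(t)/2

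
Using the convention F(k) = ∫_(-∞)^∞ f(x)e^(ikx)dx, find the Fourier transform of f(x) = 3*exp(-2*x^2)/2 3*sqrt(2)*sqrt(pi)*exp(-k^2/8)/4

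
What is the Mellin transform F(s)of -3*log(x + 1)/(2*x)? 3*pi*csc(pi*s)/(2*(s - 1))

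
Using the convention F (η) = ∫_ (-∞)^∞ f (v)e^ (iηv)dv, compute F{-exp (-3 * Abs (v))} -6/ (η^2+9)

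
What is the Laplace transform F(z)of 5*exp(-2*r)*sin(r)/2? 5/(2*((z+2)^2+1))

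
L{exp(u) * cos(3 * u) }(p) (p - 1) /((p - 1) ^2+9) 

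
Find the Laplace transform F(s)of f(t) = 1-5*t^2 1/s - 10/s^3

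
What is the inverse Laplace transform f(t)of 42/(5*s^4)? 7*t^3/5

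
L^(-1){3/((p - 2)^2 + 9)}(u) exp(2*u)*sin(3*u)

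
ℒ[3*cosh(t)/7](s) 3*s/(7*(s^2 - 1))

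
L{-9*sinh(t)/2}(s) -9/(2*s^2 - 2)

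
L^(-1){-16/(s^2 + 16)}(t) -4*sin(4*t)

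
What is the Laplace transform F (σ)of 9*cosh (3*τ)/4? 9*σ/ (4*(σ^2 - 9))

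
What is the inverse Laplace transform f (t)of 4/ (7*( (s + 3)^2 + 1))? 4*exp (-3*t)*sin (t)/7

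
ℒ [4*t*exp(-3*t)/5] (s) 4/(5*(s + 3)^2)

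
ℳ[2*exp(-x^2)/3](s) gamma(s/2)/3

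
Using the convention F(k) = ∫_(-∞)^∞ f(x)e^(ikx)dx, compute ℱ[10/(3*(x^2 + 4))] 5*pi*exp(-2*Abs(k))/3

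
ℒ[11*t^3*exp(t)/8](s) 33/(4*(s - 1)^4)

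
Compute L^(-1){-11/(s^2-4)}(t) -11*sinh(2*t)/2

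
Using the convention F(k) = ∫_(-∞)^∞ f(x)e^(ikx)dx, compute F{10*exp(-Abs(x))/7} 20/(7*(k^2 + 1))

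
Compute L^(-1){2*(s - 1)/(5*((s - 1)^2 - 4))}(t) 2*exp(t)*cosh(2*t)/5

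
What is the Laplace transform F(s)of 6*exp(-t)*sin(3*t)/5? 18/(5*((s+1)^2+9))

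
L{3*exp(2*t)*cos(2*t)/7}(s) 3*(s - 2)/(7*((s - 2)^2 + 4))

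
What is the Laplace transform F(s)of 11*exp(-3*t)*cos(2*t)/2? 11*(s + 3)/(2*((s + 3)^2 + 4))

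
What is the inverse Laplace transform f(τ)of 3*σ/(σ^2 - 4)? 3*cosh(2*τ)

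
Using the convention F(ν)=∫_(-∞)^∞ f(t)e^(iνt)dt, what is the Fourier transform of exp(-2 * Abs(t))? 4/(ν^2 + 4)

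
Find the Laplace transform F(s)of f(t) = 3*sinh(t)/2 3/(2*(s^2 - 1))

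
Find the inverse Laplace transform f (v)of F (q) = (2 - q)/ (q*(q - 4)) -exp (2*v)*cosh (2*v)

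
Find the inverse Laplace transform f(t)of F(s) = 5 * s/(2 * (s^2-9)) 5 * cosh(3 * t)/2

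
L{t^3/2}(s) 3/s^4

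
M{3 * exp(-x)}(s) 3 * gamma(s)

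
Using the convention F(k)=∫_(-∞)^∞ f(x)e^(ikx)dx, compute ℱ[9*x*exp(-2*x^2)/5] 9*sqrt(2)*I*sqrt(pi)*k*exp(-k^2/8)/40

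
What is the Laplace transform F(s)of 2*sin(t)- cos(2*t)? 2/(s^2 + 1)- s/(s^2 + 4)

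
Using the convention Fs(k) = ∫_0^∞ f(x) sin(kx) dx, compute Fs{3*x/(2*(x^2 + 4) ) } 3*pi*exp(-2*k) /4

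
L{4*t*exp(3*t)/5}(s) 4/(5*(s - 3)^2)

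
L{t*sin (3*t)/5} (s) 6*s/ (5*(s^2 + 9)^2)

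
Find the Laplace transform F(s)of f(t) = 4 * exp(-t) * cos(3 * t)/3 4 * (s + 1)/(3 * ((s + 1)^2 + 9))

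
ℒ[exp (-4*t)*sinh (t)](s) 1/ ( (s + 4)^2 - 1)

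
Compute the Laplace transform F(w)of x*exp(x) (w - 1)^(-2)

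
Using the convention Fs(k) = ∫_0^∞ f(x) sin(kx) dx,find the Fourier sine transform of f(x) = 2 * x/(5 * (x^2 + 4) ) pi * exp(-2 * k) /5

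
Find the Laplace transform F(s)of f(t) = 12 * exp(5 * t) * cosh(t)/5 12 * (s - 5)/(5 * ((s - 5)^2 - 1))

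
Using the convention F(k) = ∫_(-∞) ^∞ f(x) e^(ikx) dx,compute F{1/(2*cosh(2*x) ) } pi/(4*cosh(pi*k/4) ) 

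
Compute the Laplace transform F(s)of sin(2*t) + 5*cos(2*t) 2/(s^2 + 4) + 5*s/(s^2 + 4)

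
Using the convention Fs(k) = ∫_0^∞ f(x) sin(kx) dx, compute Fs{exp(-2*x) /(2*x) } atan(k/2) /2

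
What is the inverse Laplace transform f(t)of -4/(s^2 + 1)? -4*sin(t)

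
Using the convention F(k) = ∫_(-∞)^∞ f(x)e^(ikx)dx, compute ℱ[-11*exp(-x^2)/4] -11*sqrt(pi)*exp(-k^2/4)/4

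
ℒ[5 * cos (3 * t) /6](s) 5 * s/ (6 * (s^2 + 9) ) 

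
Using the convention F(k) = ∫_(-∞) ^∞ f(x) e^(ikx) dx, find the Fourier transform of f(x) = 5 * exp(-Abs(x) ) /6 5/(3 * (k^2 + 1) ) 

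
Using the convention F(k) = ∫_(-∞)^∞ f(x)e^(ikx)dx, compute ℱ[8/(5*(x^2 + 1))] 8*pi*exp(-Abs(k))/5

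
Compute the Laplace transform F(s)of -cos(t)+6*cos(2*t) 6*s/(s^2+4)- s/(s^2+1)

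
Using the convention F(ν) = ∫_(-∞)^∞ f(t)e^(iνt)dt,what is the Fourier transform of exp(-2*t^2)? sqrt(2)*sqrt(pi)*exp(-ν^2/8)/2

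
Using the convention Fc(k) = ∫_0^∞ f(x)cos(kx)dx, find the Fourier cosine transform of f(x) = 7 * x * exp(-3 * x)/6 7 * (9 - k^2)/(6 * (k^2 + 9)^2)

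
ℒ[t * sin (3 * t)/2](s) 3 * s/ (s^2 + 9)^2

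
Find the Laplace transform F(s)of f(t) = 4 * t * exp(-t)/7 4/(7 * (s + 1)^2)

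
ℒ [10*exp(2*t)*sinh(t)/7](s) 10/(7*((s - 2)^2 - 1))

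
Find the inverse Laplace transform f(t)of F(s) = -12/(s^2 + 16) -3*sin(4*t)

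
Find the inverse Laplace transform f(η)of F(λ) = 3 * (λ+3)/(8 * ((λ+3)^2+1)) 3 * exp(-3 * η) * cos(η)/8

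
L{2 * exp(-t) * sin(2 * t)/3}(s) 4/(3 * ((s+1)^2+4))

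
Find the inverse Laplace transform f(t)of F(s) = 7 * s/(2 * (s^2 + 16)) 7 * cos(4 * t)/2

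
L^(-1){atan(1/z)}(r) sin(r)/r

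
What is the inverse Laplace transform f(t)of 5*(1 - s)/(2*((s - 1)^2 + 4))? -5*exp(t)*cos(2*t)/2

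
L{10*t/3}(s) 10/(3*s^2)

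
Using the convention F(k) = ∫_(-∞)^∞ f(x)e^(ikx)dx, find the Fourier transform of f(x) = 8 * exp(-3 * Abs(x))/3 16/(k^2 + 9)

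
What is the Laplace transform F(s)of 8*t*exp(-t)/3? 8/(3*(s + 1)^2)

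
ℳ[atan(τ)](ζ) -pi*sec(pi*ζ/2)/(2*ζ)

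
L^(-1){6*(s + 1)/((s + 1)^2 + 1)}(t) 6*exp(-t)*cos(t)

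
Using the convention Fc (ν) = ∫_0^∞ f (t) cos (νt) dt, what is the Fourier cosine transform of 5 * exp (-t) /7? 5/ (7 * (ν^2 + 1) ) 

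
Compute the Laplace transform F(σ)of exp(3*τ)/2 1/(2*(σ - 3))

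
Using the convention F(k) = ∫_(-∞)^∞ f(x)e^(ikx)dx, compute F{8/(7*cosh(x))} 8*pi/(7*cosh(pi*k/2))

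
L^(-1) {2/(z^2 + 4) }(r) sin(2*r) 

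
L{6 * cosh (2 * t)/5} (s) 6 * s/ (5 * (s^2 - 4))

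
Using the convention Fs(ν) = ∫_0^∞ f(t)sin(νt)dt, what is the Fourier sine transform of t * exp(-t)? 2 * ν/(ν^2 + 1)^2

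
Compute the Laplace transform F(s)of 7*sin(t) 7/(s^2 + 1)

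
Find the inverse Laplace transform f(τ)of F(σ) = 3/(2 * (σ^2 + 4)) 3 * sin(2 * τ)/4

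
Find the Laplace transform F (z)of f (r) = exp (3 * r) 1/ (z - 3)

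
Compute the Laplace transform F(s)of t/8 1/(8*s^2)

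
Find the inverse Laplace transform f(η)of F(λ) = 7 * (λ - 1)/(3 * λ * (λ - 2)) 7 * exp(η) * cosh(η)/3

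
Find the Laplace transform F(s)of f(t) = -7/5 -7/(5*s)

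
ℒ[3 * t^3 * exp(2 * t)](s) 18/(s - 2)^4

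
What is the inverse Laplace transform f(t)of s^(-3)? t^2/2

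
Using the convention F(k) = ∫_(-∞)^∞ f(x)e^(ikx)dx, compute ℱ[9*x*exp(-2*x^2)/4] 9*sqrt(2)*I*sqrt(pi)*k*exp(-k^2/8)/32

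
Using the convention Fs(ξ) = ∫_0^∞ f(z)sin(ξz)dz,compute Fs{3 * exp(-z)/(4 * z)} 3 * atan(ξ)/4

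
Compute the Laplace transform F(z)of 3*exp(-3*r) 3/(z + 3)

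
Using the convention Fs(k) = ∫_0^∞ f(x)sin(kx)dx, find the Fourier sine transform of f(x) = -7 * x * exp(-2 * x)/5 -28 * k/(5 * (k^2 + 4)^2)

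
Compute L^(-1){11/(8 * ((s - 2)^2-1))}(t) 11 * exp(2 * t) * sinh(t)/8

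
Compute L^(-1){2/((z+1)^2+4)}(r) exp(-r) * sin(2 * r)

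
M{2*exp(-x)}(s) 2*gamma(s)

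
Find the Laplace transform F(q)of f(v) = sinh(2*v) 2/(q^2 - 4)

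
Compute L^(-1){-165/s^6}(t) -11 * t^5/8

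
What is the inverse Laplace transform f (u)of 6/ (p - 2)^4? u^3*exp (2*u)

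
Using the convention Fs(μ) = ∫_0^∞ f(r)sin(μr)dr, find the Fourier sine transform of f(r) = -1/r -pi/2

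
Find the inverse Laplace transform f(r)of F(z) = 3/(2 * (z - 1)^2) 3 * r * exp(r)/2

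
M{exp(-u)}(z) gamma(z)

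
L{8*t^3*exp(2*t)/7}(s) 48/(7*(s - 2)^4)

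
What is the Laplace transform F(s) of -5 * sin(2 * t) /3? -10/(3 * s^2 + 12) 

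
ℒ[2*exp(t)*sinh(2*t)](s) 4/((s - 1)^2-4)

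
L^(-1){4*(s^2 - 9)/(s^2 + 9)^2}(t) 4*t*cos(3*t)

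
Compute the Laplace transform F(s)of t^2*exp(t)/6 1/(3*(s - 1)^3)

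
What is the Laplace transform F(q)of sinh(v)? 1/(q^2 - 1)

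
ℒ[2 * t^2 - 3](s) 4/s^3 - 3/s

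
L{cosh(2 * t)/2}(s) s/(2 * (s^2 - 4))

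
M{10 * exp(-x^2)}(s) 5 * gamma(s/2)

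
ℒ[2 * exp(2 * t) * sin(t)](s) 2/((s - 2)^2+1)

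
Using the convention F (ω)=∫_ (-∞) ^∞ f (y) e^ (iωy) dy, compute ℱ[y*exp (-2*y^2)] sqrt (2)*I*sqrt (pi)*ω*exp (-ω^2/8) /8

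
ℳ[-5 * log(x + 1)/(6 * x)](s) 5 * pi * csc(pi * s)/(6 * (s - 1))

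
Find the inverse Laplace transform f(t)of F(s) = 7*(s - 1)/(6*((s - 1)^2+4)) 7*exp(t)*cos(2*t)/6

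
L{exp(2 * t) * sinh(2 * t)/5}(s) 2/(5 * s * (s - 4))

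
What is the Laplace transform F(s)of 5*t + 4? 5/s^2 + 4/s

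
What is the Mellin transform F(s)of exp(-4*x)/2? gamma(s)/(2*2^(2*s))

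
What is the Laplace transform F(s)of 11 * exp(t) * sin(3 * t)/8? 33/(8 * ((s - 1)^2 + 9))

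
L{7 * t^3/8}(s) 21/(4 * s^4)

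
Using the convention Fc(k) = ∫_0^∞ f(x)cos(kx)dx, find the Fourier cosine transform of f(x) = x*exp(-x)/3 (1 - k^2)/(3*(k^2 + 1)^2)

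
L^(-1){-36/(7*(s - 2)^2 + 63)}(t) -12*exp(2*t)*sin(3*t)/7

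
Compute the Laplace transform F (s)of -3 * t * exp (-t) -3/ (s + 1)^2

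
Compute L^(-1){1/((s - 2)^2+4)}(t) exp(2*t)*sin(2*t)/2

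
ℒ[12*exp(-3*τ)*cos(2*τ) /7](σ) 12*(σ+3) /(7*((σ+3) ^2+4) ) 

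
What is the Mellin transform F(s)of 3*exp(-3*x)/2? 3^(1 - s)*gamma(s)/2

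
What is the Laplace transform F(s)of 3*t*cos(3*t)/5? 3*(s^2 - 9)/(5*(s^2 + 9)^2)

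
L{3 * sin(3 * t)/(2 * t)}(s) 3 * atan(3/s)/2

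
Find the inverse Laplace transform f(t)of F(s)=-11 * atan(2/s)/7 -11 * sin(2 * t)/(7 * t)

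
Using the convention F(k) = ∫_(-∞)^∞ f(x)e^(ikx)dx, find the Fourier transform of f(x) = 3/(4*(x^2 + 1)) 3*pi*exp(-Abs(k))/4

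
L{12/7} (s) 12/ (7*s)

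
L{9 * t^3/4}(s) 27/(2 * s^4)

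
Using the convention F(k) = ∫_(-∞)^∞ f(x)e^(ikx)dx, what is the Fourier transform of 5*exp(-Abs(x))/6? 5/(3*(k^2 + 1))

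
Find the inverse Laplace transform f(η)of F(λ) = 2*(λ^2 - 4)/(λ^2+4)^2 2*η*cos(2*η)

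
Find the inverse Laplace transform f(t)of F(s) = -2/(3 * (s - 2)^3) -t^2 * exp(2 * t)/3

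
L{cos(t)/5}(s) s/(5*(s^2 + 1))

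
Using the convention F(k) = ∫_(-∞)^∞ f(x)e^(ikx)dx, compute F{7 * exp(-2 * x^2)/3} 7 * sqrt(2) * sqrt(pi) * exp(-k^2/8)/6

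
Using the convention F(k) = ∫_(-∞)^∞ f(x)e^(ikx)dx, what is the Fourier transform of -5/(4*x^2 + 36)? -5*pi*exp(-3*Abs(k))/12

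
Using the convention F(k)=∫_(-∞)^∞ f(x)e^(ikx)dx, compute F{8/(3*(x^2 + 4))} 4*pi*exp(-2*Abs(k))/3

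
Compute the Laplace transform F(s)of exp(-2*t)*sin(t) 1/((s + 2)^2 + 1)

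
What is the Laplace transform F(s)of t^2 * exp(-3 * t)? 2/(s+3)^3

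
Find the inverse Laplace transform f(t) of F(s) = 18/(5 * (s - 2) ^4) 3 * t^3 * exp(2 * t) /5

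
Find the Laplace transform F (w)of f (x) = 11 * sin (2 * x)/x 11 * atan (2/w)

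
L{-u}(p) -1/p^2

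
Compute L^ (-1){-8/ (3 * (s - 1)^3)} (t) -4 * t^2 * exp (t)/3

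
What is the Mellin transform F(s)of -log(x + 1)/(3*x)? pi*csc(pi*s)/(3*(s - 1))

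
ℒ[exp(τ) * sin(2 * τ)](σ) 2/((σ - 1)^2 + 4)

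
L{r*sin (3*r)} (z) 6*z/ (z^2 + 9)^2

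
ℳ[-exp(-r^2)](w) -gamma(w/2)/2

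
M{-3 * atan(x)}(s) 3 * pi * sec(pi * s/2)/(2 * s)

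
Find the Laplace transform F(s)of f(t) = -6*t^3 -36/s^4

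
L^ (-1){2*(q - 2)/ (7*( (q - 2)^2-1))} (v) 2*exp (2*v)*cosh (v)/7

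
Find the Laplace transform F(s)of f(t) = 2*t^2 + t 4/s^3 + s^(-2)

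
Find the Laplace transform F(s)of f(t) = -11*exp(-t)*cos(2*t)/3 11*(-s - 1)/(3*((s+1)^2+4))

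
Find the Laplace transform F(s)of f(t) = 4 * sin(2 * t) 8/(s^2 + 4)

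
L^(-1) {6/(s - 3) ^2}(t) 6*t*exp(3*t) 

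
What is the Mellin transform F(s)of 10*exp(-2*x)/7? 10*gamma(s)/(7*2^s)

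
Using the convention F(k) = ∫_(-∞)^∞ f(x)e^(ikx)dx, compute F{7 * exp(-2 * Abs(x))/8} 7/(2 * (k^2 + 4))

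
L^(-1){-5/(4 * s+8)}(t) -5 * exp(-2 * t)/4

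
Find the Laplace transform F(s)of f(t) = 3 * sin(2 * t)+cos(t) 6/(s^2+4)+s/(s^2+1)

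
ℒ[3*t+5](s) 5/s+3/s^2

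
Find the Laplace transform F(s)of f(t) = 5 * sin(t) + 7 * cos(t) 7 * s/(s^2 + 1) + 5/(s^2 + 1)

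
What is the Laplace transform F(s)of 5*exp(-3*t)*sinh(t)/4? 5/(4*((s + 3)^2 - 1))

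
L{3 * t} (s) 3/s^2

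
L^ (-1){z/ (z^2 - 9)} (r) cosh (3*r)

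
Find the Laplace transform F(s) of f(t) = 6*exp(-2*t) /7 6/(7*(s+2) ) 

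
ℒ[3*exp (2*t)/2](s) 3/ (2*(s - 2))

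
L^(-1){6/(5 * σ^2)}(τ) 6 * τ/5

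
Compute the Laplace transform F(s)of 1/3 1/(3*s)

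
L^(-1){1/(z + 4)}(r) exp(-4*r)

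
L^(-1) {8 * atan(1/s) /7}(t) 8 * sin(t) /(7 * t) 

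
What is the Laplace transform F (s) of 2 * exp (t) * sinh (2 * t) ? 4/ ( (s - 1) ^2-4) 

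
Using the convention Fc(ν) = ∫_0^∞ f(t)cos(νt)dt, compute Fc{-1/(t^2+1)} -pi*exp(-ν)/2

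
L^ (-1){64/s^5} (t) 8*t^4/3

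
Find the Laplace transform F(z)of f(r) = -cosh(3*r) -z/(z^2 - 9)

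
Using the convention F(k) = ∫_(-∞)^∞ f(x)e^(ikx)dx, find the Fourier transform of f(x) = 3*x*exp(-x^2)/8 3*I*sqrt(pi)*k*exp(-k^2/4)/16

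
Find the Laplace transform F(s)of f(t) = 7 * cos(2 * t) 7 * s/(s^2+4)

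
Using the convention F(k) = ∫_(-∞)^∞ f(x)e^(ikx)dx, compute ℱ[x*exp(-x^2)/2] I*sqrt(pi)*k*exp(-k^2/4)/4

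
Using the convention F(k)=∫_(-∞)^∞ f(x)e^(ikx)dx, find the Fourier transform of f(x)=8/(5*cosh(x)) 8*pi/(5*cosh(pi*k/2))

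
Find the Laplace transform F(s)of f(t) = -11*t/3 -11/(3*s^2)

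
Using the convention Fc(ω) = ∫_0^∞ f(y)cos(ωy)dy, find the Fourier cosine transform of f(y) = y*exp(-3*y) (9 - ω^2)/(ω^2 + 9)^2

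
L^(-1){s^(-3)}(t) t^2/2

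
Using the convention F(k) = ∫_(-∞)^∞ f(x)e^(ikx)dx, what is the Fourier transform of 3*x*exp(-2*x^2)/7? 3*sqrt(2)*I*sqrt(pi)*k*exp(-k^2/8)/56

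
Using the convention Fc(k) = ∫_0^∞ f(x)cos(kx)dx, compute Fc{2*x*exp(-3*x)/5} 2*(9 - k^2)/(5*(k^2 + 9)^2)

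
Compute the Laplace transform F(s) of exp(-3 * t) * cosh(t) (s + 3) /((s + 3) ^2 - 1) 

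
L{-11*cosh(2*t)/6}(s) -11*s/(6*s^2-24)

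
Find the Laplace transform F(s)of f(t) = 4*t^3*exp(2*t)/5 24/(5*(s - 2)^4)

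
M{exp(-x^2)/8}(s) gamma(s/2)/16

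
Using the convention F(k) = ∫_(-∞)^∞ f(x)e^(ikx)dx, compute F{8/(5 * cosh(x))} 8 * pi/(5 * cosh(pi * k/2))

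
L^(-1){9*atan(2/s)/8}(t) 9*sin(2*t)/(8*t)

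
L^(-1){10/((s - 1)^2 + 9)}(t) 10 * exp(t) * sin(3 * t)/3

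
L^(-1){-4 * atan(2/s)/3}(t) -4 * sin(2 * t)/(3 * t)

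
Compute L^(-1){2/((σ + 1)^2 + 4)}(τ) exp(-τ) * sin(2 * τ)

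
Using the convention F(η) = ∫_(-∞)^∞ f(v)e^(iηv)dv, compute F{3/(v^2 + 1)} 3*pi*exp(-Abs(η))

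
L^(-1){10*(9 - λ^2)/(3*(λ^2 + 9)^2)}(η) -10*η*cos(3*η)/3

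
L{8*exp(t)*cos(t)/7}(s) 8*(s - 1)/(7*((s - 1)^2 + 1))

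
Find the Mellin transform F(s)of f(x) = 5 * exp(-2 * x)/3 5 * gamma(s)/(3 * 2^s)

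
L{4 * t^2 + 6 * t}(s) 6/s^2 + 8/s^3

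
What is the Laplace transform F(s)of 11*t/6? 11/(6*s^2)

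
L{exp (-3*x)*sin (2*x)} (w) 2/ ( (w + 3)^2 + 4)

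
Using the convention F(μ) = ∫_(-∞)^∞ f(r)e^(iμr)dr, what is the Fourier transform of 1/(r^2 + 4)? pi*exp(-2*Abs(μ))/2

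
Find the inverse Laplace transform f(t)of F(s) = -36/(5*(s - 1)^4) -6*t^3*exp(t)/5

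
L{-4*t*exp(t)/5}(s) -4/(5*(s - 1)^2)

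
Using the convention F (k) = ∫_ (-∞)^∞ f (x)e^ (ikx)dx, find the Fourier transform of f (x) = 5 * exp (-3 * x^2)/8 5 * sqrt (3) * sqrt (pi) * exp (-k^2/12)/24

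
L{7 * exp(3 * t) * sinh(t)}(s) 7/((s - 3)^2 - 1)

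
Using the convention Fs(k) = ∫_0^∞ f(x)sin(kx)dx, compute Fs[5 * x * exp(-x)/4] 5 * k/(2 * (k^2 + 1)^2)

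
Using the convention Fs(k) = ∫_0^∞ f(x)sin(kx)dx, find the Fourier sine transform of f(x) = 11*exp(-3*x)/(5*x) 11*atan(k/3)/5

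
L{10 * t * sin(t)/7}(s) 20 * s/(7 * (s^2+1)^2)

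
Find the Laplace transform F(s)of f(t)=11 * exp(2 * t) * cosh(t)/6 11 * (s - 2)/(6 * ((s - 2)^2 - 1))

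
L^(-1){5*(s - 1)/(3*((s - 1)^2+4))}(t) 5*exp(t)*cos(2*t)/3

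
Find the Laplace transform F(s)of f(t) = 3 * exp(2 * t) 3/(s - 2)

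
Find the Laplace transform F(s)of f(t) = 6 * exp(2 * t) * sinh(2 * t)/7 12/(7 * s * (s - 4))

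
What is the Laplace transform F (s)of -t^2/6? -1/ (3 * s^3)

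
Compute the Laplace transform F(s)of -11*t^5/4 -330/s^6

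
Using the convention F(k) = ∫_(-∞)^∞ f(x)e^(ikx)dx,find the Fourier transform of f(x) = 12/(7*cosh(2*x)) 6*pi/(7*cosh(pi*k/4))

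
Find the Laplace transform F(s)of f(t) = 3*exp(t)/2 3/(2*(s - 1))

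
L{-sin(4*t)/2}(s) -2/(s^2 + 16)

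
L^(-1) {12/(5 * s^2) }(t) 12 * t/5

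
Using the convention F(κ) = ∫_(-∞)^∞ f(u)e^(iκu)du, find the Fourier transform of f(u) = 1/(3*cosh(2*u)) pi/(6*cosh(pi*κ/4))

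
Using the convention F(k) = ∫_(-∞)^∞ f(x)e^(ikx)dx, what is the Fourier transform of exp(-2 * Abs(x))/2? 2/(k^2 + 4)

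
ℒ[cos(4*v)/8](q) q/(8*(q^2 + 16))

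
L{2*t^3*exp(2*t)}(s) 12/(s - 2)^4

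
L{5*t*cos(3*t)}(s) 5*(s^2 - 9)/(s^2 + 9)^2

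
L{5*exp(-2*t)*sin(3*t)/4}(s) 15/(4*((s + 2)^2 + 9))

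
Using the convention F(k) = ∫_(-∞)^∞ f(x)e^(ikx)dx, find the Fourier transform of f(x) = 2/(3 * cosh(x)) 2 * pi/(3 * cosh(pi * k/2))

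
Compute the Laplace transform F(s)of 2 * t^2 4/s^3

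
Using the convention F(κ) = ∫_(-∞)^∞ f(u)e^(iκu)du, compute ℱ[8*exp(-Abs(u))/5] 16/(5*(κ^2 + 1))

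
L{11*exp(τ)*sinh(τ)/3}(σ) 11/(3*σ*(σ - 2))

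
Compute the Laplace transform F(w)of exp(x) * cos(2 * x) (w - 1)/((w - 1)^2 + 4)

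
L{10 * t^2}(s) 20/s^3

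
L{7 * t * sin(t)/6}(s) 7 * s/(3 * (s^2+1)^2)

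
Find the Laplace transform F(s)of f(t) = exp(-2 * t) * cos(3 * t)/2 (s + 2)/(2 * ((s + 2)^2 + 9))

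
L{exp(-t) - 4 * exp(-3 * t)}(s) 1/(s + 1) - 4/(s + 3)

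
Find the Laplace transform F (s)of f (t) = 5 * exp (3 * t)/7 5/ (7 * (s - 3))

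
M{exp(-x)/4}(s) gamma(s)/4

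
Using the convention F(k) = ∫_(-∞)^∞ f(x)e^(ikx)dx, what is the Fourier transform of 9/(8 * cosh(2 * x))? 9 * pi/(16 * cosh(pi * k/4))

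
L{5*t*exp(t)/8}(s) 5/(8*(s - 1)^2)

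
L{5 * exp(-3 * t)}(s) 5/(s+3)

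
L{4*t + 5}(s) 5/s + 4/s^2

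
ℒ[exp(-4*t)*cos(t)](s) (s + 4)/((s + 4)^2 + 1)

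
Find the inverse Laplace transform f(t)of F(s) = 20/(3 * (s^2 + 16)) 5 * sin(4 * t)/3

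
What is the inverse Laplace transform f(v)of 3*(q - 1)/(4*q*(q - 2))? 3*exp(v)*cosh(v)/4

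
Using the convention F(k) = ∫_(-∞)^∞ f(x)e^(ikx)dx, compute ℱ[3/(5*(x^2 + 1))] 3*pi*exp(-Abs(k))/5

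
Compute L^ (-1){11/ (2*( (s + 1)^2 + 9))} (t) 11*exp (-t)*sin (3*t)/6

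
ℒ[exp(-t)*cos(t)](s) (s + 1)/((s + 1)^2 + 1)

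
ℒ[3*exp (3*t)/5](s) 3/ (5*(s - 3))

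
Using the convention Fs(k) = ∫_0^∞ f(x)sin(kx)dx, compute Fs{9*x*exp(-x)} 18*k/(k^2 + 1)^2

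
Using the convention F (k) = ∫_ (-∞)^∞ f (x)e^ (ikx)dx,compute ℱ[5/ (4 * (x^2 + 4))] 5 * pi * exp (-2 * Abs (k))/8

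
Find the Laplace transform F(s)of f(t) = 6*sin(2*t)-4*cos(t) 12/(s^2 + 4)-4*s/(s^2 + 1)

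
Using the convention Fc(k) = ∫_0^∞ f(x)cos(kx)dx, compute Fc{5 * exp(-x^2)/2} 5 * sqrt(pi) * exp(-k^2/4)/4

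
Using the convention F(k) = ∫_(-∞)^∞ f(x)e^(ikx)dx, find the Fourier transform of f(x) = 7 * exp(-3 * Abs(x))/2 21/(k^2 + 9)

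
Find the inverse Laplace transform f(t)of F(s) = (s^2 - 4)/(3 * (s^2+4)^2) t * cos(2 * t)/3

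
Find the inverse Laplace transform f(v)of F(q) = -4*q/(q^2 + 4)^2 -v*sin(2*v)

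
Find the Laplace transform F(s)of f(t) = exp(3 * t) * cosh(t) (s - 3)/((s - 3)^2-1)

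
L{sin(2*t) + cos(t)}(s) 2/(s^2 + 4) + s/(s^2 + 1)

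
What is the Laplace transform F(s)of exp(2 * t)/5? 1/(5 * (s - 2))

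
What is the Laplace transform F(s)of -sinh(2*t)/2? -1/(s^2 - 4)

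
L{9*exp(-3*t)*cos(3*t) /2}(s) 9*(s + 3) /(2*((s + 3) ^2 + 9) ) 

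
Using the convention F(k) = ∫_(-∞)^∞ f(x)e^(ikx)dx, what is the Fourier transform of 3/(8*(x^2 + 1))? 3*pi*exp(-Abs(k))/8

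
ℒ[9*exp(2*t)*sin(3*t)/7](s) 27/(7*((s - 2)^2 + 9))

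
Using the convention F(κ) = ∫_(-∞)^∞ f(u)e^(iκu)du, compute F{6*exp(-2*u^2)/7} 3*sqrt(2)*sqrt(pi)*exp(-κ^2/8)/7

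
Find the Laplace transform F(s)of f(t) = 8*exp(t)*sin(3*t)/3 8/((s - 1)^2 + 9)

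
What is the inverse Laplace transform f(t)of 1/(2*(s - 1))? exp(t)/2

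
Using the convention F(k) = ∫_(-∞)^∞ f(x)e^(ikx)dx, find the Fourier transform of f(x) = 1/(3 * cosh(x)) pi/(3 * cosh(pi * k/2))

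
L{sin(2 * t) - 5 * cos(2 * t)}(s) 2/(s^2+4) - 5 * s/(s^2+4)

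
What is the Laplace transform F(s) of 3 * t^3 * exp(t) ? 18/(s - 1) ^4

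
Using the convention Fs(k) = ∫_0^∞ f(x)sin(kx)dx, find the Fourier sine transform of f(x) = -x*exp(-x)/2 -k/(k^2 + 1)^2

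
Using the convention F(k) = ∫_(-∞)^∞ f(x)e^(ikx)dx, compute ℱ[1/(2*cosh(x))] pi/(2*cosh(pi*k/2))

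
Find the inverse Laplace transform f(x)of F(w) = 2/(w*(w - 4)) exp(2*x)*sinh(2*x)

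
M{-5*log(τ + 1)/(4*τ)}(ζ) 5*pi*csc(pi*ζ)/(4*(ζ - 1))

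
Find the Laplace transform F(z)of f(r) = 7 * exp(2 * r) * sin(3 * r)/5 21/(5 * ((z - 2)^2 + 9))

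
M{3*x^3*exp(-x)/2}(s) 3*gamma(s+3)/2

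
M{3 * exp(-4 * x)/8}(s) 3 * gamma(s)/(8 * 2^(2 * s))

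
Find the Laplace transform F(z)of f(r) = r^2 2/z^3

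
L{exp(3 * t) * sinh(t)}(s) 1/((s - 3)^2-1)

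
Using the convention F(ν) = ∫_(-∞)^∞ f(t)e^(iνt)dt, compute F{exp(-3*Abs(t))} 6/(ν^2 + 9)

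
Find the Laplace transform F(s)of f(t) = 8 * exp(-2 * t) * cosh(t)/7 8 * (s + 2)/(7 * ((s + 2)^2 - 1))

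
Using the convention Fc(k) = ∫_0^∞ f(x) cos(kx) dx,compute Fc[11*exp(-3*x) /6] 11/(2*(k^2 + 9) ) 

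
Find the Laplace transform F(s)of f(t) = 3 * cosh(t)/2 3 * s/(2 * (s^2 - 1))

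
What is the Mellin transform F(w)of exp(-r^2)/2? gamma(w/2)/4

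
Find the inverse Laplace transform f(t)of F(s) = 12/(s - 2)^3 6*t^2*exp(2*t)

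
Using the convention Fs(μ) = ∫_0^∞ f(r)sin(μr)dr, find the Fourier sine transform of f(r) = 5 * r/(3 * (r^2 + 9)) 5 * pi * exp(-3 * μ)/6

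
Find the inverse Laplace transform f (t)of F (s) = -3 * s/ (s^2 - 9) -3 * cosh (3 * t)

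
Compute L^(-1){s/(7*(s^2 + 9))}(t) cos(3*t)/7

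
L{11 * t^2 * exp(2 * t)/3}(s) 22/(3 * (s - 2)^3)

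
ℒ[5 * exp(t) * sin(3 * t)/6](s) 5/(2 * ((s - 1)^2+9))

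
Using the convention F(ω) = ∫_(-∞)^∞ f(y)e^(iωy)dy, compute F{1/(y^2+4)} pi * exp(-2 * Abs(ω))/2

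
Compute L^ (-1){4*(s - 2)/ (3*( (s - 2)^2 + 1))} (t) 4*exp (2*t)*cos (t)/3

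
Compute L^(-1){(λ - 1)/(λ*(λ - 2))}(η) exp(η)*cosh(η)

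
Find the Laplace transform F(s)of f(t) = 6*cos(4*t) 6*s/(s^2 + 16)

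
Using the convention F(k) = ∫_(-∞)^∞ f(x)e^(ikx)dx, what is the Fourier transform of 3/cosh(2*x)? 3*pi/(2*cosh(pi*k/4))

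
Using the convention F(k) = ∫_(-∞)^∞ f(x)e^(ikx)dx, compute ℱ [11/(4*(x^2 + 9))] 11*pi*exp(-3*Abs(k))/12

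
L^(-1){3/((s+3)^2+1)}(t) 3*exp(-3*t)*sin(t)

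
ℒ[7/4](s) 7/(4*s)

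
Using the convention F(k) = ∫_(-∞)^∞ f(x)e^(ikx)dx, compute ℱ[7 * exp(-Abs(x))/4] 7/(2 * (k^2 + 1))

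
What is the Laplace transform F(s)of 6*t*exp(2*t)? 6/(s - 2)^2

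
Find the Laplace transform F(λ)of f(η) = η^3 6/λ^4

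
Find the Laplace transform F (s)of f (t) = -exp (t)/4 -1/ (4 * s - 4)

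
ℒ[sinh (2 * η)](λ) 2/ (λ^2 - 4)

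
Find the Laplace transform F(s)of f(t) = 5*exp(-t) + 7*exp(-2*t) 7/(s + 2) + 5/(s + 1)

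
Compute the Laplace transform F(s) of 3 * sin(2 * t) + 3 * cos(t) 3 * s/(s^2 + 1) + 6/(s^2 + 4) 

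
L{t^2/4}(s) 1/(2 * s^3)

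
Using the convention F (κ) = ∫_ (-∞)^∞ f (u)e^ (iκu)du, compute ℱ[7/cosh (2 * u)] 7 * pi/ (2 * cosh (pi * κ/4))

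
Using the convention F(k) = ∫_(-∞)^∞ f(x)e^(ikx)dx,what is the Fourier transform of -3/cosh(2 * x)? -3 * pi/(2 * cosh(pi * k/4))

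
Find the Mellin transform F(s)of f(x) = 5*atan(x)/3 -5*pi*sec(pi*s/2)/(6*s)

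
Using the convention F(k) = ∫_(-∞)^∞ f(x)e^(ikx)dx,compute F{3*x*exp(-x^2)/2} 3*I*sqrt(pi)*k*exp(-k^2/4)/4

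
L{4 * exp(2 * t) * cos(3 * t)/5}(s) 4 * (s - 2)/(5 * ((s - 2)^2 + 9))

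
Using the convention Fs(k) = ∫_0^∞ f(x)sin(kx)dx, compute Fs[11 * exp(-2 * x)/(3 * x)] 11 * atan(k/2)/3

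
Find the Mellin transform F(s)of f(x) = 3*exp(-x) 3*gamma(s)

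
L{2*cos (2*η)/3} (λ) 2*λ/ (3*(λ^2 + 4))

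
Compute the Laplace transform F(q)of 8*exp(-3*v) 8/(q + 3)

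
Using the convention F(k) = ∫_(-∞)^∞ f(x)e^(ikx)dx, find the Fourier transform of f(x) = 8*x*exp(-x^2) 4*I*sqrt(pi)*k*exp(-k^2/4)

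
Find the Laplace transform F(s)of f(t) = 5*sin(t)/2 5/(2*(s^2 + 1))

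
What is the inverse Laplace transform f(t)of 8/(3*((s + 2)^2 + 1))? 8*exp(-2*t)*sin(t)/3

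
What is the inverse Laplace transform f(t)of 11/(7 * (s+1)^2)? 11 * t * exp(-t)/7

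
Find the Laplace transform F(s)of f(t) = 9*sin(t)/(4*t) 9*atan(1/s)/4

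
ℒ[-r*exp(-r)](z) -1/(z+1)^2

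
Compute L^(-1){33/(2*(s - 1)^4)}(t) 11*t^3*exp(t)/4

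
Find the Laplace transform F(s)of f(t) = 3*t 3/s^2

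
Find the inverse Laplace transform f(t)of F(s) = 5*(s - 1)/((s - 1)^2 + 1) 5*exp(t)*cos(t)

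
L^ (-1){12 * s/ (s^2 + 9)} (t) 12 * cos (3 * t)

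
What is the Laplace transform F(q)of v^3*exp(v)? 6/(q - 1)^4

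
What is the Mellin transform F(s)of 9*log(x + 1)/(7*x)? -9*pi*csc(pi*s)/(7*s - 7)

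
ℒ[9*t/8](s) 9/(8*s^2) 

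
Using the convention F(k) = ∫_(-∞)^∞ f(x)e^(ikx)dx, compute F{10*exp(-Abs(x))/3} 20/(3*(k^2 + 1))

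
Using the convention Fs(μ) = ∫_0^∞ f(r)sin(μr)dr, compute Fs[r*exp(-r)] 2*μ/(μ^2 + 1)^2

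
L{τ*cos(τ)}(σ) (σ^2 - 1)/(σ^2 + 1)^2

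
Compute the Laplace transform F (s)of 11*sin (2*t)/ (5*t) 11*atan (2/s)/5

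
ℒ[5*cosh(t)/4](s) 5*s/(4*(s^2 - 1))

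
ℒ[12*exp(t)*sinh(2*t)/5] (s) 24/(5*((s - 1)^2 - 4))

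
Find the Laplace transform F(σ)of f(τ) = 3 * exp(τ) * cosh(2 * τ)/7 3 * (σ - 1)/(7 * ((σ - 1)^2 - 4))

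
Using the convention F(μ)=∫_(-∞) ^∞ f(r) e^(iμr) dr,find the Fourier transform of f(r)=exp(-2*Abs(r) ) 4/(μ^2 + 4) 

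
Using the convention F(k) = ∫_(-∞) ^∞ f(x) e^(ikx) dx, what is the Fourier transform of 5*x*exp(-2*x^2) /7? 5*sqrt(2)*I*sqrt(pi)*k*exp(-k^2/8) /56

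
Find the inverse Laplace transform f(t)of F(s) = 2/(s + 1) 2 * exp(-t)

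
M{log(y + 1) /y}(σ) -pi*csc(pi*σ) /(σ - 1) 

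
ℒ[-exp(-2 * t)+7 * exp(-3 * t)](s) 7/(s+3) - 1/(s+2)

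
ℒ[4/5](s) 4/(5*s)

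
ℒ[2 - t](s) 2/s - 1/s^2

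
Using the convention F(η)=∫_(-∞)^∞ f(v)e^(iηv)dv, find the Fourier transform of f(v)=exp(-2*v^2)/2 sqrt(2)*sqrt(pi)*exp(-η^2/8)/4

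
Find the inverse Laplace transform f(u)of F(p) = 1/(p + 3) exp(-3*u)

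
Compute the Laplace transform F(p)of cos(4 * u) p/(p^2 + 16)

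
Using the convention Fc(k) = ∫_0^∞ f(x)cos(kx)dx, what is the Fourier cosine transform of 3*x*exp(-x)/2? 3*(1 - k^2)/(2*(k^2 + 1)^2)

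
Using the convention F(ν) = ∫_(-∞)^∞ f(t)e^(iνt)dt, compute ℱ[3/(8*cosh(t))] 3*pi/(8*cosh(pi*ν/2))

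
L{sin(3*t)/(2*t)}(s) atan(3/s)/2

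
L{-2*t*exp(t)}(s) -2/(s - 1)^2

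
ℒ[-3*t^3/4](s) -9/ (2*s^4) 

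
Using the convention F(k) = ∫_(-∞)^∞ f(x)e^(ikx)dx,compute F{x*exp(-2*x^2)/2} sqrt(2)*I*sqrt(pi)*k*exp(-k^2/8)/16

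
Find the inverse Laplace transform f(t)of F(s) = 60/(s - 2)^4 10*t^3*exp(2*t)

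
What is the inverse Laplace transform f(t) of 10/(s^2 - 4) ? 5 * sinh(2 * t) 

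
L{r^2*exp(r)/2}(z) (z - 1)^(-3)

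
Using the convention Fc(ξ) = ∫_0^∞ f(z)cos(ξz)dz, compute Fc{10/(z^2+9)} 5*pi*exp(-3*ξ)/3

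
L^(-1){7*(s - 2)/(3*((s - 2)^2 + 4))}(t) 7*exp(2*t)*cos(2*t)/3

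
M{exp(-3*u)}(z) gamma(z)/3^z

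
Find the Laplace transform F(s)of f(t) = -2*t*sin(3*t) -12*s/(s^2 + 9)^2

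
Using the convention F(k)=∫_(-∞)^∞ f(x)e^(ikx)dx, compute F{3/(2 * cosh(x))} 3 * pi/(2 * cosh(pi * k/2))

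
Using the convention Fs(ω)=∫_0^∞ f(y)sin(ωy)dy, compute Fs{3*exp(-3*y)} 3*ω/(ω^2 + 9)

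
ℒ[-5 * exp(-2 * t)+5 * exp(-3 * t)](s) 5/(s+3) - 5/(s+2)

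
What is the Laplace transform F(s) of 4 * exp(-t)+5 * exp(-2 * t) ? 5/(s+2)+4/(s+1) 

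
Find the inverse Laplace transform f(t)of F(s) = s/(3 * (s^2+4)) cos(2 * t)/3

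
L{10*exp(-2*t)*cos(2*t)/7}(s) 10*(s + 2)/(7*((s + 2)^2 + 4))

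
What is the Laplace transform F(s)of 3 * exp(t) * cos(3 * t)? 3 * (s - 1)/((s - 1)^2 + 9)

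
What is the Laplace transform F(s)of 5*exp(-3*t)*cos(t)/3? 5*(s + 3)/(3*((s + 3)^2 + 1))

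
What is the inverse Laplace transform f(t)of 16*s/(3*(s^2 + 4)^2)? 4*t*sin(2*t)/3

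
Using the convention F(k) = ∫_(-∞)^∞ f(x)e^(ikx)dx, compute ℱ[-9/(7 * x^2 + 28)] -9 * pi * exp(-2 * Abs(k))/14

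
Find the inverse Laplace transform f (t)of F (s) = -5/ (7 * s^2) -5 * t/7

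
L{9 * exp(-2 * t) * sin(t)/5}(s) 9/(5 * ((s + 2)^2 + 1))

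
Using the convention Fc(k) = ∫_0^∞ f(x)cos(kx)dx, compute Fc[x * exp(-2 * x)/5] (4 - k^2)/(5 * (k^2+4)^2)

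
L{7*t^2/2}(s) 7/s^3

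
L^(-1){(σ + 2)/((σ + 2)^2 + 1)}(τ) exp(-2*τ)*cos(τ)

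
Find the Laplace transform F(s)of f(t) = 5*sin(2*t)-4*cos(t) 10/(s^2 + 4)-4*s/(s^2 + 1)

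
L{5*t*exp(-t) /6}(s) 5/(6*(s+1) ^2) 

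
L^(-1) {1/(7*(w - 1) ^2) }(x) x*exp(x) /7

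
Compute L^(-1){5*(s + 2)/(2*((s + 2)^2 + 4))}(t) 5*exp(-2*t)*cos(2*t)/2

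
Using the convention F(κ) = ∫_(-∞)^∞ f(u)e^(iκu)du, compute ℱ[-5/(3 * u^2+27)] -5 * pi * exp(-3 * Abs(κ))/9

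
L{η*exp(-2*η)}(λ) (λ + 2)^(-2)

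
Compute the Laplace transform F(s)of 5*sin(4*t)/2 10/(s^2 + 16)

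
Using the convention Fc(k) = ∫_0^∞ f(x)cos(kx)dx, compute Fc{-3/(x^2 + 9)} -pi*exp(-3*k)/2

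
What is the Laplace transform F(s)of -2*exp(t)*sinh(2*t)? -4/((s - 1)^2 - 4)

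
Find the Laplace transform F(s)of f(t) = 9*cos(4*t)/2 9*s/(2*(s^2 + 16))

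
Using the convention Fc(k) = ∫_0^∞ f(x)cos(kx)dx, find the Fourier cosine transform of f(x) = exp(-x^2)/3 sqrt(pi) * exp(-k^2/4)/6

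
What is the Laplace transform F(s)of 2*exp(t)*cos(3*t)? 2*(s - 1)/((s - 1)^2+9)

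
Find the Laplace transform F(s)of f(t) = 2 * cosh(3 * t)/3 2 * s/(3 * (s^2 - 9))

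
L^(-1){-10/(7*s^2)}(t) -10*t/7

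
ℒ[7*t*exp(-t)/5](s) 7/(5*(s+1)^2)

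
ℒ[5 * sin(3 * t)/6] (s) 5/(2 * (s^2 + 9))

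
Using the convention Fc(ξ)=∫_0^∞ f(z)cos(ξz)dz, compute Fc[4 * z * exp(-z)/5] 4 * (1 - ξ^2)/(5 * (ξ^2 + 1)^2)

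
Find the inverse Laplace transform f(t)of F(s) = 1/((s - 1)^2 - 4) exp(t) * sinh(2 * t)/2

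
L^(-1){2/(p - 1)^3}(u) u^2*exp(u)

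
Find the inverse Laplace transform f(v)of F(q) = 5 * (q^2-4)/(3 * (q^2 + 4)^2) 5 * v * cos(2 * v)/3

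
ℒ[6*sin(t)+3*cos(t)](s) 6/(s^2+1)+3*s/(s^2+1)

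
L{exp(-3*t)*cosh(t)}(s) (s+3)/((s+3)^2 - 1)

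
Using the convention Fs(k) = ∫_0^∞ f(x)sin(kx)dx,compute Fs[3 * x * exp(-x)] 6 * k/(k^2 + 1)^2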